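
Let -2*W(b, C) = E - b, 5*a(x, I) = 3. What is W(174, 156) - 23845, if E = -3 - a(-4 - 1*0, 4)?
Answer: -118781/5 ≈ -23756.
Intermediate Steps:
a(x, I) = ⅗ (a(x, I) = (⅕)*3 = ⅗)
E = -18/5 (E = -3 - 1*⅗ = -3 - ⅗ = -18/5 ≈ -3.6000)
W(b, C) = 9/5 + b/2 (W(b, C) = -(-18/5 - b)/2 = 9/5 + b/2)
W(174, 156) - 23845 = (9/5 + (½)*174) - 23845 = (9/5 + 87) - 23845 = 444/5 - 23845 = -118781/5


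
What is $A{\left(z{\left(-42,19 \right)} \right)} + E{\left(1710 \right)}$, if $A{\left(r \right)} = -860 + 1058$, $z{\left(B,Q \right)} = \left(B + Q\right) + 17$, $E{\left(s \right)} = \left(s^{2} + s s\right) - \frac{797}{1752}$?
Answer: $\frac{10246392499}{1752} \approx 5.8484 \cdot 10^{6}$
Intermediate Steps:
$E{\left(s \right)} = - \frac{797}{1752} + 2 s^{2}$ ($E{\left(s \right)} = \left(s^{2} + s^{2}\right) - \frac{797}{1752} = 2 s^{2} - \frac{797}{1752} = - \frac{797}{1752} + 2 s^{2}$)
$z{\left(B,Q \right)} = 17 + B + Q$
$A{\left(r \right)} = 198$
$A{\left(z{\left(-42,19 \right)} \right)} + E{\left(1710 \right)} = 198 - \left(\frac{797}{1752} - 2 \cdot 1710^{2}\right) = 198 + \left(- \frac{797}{1752} + 2 \cdot 2924100\right) = 198 + \left(- \frac{797}{1752} + 5848200\right) = 198 + \frac{10246045603}{1752} = \frac{10246392499}{1752}$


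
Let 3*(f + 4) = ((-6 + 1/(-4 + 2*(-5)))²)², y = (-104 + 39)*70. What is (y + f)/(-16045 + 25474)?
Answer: -472638767/1086673392 ≈ -0.43494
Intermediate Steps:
y = -4550 (y = -65*70 = -4550)
f = 51739633/115248 (f = -4 + ((-6 + 1/(-4 + 2*(-5)))²)²/3 = -4 + ((-6 + 1/(-4 - 10))²)²/3 = -4 + ((-6 + 1/(-14))²)²/3 = -4 + ((-6 - 1/14)²)²/3 = -4 + ((-85/14)²)²/3 = -4 + (7225/196)²/3 = -4 + (⅓)*(52200625/38416) = -4 + 52200625/115248 = 51739633/115248 ≈ 448.94)
(y + f)/(-16045 + 25474) = (-4550 + 51739633/115248)/(-16045 + 25474) = -472638767/115248/9429 = -472638767/115248*1/9429 = -472638767/1086673392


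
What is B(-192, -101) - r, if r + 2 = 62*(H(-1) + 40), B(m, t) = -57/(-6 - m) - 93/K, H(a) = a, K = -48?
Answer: -1197527/496 ≈ -2414.4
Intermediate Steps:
B(m, t) = 31/16 - 57/(-6 - m) (B(m, t) = -57/(-6 - m) - 93/(-48) = -57/(-6 - m) - 93*(-1/48) = -57/(-6 - m) + 31/16 = 31/16 - 57/(-6 - m))
r = 2416 (r = -2 + 62*(-1 + 40) = -2 + 62*39 = -2 + 2418 = 2416)
B(-192, -101) - r = (1098 + 31*(-192))/(16*(6 - 192)) - 1*2416 = (1/16)*(1098 - 5952)/(-186) - 2416 = (1/16)*(-1/186)*(-4854) - 2416 = 809/496 - 2416 = -1197527/496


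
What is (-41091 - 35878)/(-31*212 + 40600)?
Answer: -76969/34028 ≈ -2.2619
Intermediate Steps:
(-41091 - 35878)/(-31*212 + 40600) = -76969/(-6572 + 40600) = -76969/34028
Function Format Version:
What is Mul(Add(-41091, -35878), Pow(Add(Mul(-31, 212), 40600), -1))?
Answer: Rational(-76969, 34028) ≈ -2.2619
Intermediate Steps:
Mul(Add(-41091, -35878), Pow(Add(Mul(-31, 212), 40600), -1)) = Mul(-76969, Pow(Add(-6572, 40600), -1)) = Mul(-76969, Pow(34028, -1)) = Mul(-76969, Rational(1, 34028)) = Rational(-76969, 34028)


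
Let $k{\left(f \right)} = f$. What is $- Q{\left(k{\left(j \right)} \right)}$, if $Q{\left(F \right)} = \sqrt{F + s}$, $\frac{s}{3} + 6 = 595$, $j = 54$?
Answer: $- \sqrt{1821} \approx -42.673$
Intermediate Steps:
$s = 1767$ ($s = -18 + 3 \cdot 595 = -18 + 1785 = 1767$)
$Q{\left(F \right)} = \sqrt{1767 + F}$ ($Q{\left(F \right)} = \sqrt{F + 1767} = \sqrt{1767 + F}$)
$- Q{\left(k{\left(j \right)} \right)} = - \sqrt{1767 + 54} = - \sqrt{1821}$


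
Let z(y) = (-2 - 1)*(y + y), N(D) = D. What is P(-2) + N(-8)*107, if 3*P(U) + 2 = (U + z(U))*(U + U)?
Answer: -870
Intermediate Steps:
z(y) = -6*y
P(U) = -2/3 - 10*U**2/3 (P(U) = -2/3 + ((U - 6*U)*(U + U))/3 = -2/3 + ((-5*U)*(2*U))/3 = -2/3 + (-10*U**2)/3 = -2/3 - 10*U**2/3)
P(-2) + N(-8)*107 = (-2/3 - 10/3*(-2)**2) - 8*107 = (-2/3 - 10/3*4) - 856 = (-2/3 - 40/3) - 856 = -14 - 856 = -870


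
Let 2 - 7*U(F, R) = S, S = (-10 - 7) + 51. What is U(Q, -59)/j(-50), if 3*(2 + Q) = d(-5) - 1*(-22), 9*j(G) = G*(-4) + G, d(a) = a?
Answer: -48/175 ≈ -0.27429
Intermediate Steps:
j(G) = -G/3 (j(G) = (G*(-4) + G)/9 = (-4*G + G)/9 = (-3*G)/9 = -G/3)
Q = 11/3 (Q = -2 + (-5 - 1*(-22))/3 = -2 + (-5 + 22)/3 = -2 + (1/3)*17 = -2 + 17/3 = 11/3 ≈ 3.6667)
S = 34 (S = -17 + 51 = 34)
U(F, R) = -32/7 (U(F, R) = 2/7 - 1/7*34 = 2/7 - 34/7 = -32/7)
U(Q, -59)/j(-50) = -32/(7*((-1/3*(-50)))) = -32/(7*50/3) = -32/7*3/50 = -48/175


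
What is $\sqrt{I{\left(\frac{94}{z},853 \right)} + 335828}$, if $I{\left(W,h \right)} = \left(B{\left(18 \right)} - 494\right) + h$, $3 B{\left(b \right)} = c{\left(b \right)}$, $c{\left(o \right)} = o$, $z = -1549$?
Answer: $\sqrt{336193} \approx 579.82$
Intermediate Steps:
$B{\left(b \right)} = \frac{b}{3}$
$I{\left(W,h \right)} = -488 + h$ ($I{\left(W,h \right)} = \left(\frac{1}{3} \cdot 18 - 494\right) + h = \left(6 - 494\right) + h = -488 + h$)
$\sqrt{I{\left(\frac{94}{z},853 \right)} + 335828} = \sqrt{\left(-488 + 853\right) + 335828} = \sqrt{365 + 335828} = \sqrt{336193}$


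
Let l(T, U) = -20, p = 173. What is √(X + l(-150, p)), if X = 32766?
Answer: √32746 ≈ 180.96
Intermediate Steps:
√(X + l(-150, p)) = √(32766 - 20) = √32746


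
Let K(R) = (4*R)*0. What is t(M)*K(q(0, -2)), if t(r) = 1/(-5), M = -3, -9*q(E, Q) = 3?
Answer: 0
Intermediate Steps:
q(E, Q) = -1/3 (q(E, Q) = -1/9*3 = -1/3)
t(r) = -1/5
K(R) = 0
t(M)*K(q(0, -2)) = -1/5*0 = 0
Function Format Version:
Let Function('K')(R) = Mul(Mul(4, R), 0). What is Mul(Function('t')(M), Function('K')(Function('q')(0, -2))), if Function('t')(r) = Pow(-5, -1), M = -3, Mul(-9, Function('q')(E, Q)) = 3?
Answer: 0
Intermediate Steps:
Function('q')(E, Q) = Rational(-1, 3) (Function('q')(E, Q) = Mul(Rational(-1, 9), 3) = Rational(-1, 3))
Function('t')(r) = Rational(-1, 5)
Function('K')(R) = 0
Mul(Function('t')(M), Function('K')(Function('q')(0, -2))) = Mul(Rational(-1, 5), 0) = 0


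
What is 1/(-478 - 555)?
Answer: -1/1033 ≈ -0.00096805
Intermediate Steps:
1/(-478 - 555) = 1/(-1033) = -1/1033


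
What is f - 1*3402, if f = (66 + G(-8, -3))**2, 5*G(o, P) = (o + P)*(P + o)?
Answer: 118351/25 ≈ 4734.0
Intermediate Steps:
G(o, P) = (P + o)**2/5 (G(o, P) = ((o + P)*(P + o))/5 = ((P + o)*(P + o))/5 = (P + o)**2/5)
f = 203401/25 (f = (66 + (-3 - 8)**2/5)**2 = (66 + (1/5)*(-11)**2)**2 = (66 + (1/5)*121)**2 = (66 + 121/5)**2 = (451/5)**2 = 203401/25 ≈ 8136.0)
f - 1*3402 = 203401/25 - 1*3402 = 203401/25 - 3402 = 118351/25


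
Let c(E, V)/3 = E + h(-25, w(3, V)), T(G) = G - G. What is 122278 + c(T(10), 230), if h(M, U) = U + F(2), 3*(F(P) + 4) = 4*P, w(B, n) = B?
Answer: 122283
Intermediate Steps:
F(P) = -4 + 4*P/3 (F(P) = -4 + (4*P)/3 = -4 + 4*P/3)
h(M, U) = -4/3 + U (h(M, U) = U + (-4 + (4/3)*2) = U + (-4 + 8/3) = U - 4/3 = -4/3 + U)
T(G) = 0
c(E, V) = 5 + 3*E (c(E, V) = 3*(E + (-4/3 + 3)) = 3*(E + 5/3) = 3*(5/3 + E) = 5 + 3*E)
122278 + c(T(10), 230) = 122278 + (5 + 3*0) = 122278 + (5 + 0) = 122278 + 5 = 122283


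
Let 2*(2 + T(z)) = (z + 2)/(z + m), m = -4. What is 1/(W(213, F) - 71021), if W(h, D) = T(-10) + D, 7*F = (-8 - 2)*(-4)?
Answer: -1/71017 ≈ -1.4081e-5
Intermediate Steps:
F = 40/7 (F = ((-8 - 2)*(-4))/7 = (-10*(-4))/7 = (⅐)*40 = 40/7 ≈ 5.7143)
T(z) = -2 + (2 + z)/(2*(-4 + z)) (T(z) = -2 + ((z + 2)/(z - 4))/2 = -2 + ((2 + z)/(-4 + z))/2 = -2 + (2 + z)/(2*(-4 + z)))
W(h, D) = -12/7 + D (W(h, D) = 3*(6 - 1*(-10))/(2*(-4 - 10)) + D = (3/2)*(6 + 10)/(-14) + D = (3/2)*(-1/14)*16 + D = -12/7 + D)
1/(W(213, F) - 71021) = 1/((-12/7 + 40/7) - 71021) = 1/(4 - 71021) = 1/(-71017) = -1/71017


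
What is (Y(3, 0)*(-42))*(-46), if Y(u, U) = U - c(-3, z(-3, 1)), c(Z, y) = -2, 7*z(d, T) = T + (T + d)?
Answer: 3864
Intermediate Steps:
z(d, T) = d/7 + 2*T/7 (z(d, T) = (T + (T + d))/7 = (d + 2*T)/7 = d/7 + 2*T/7)
Y(u, U) = 2 + U (Y(u, U) = U - 1*(-2) = U + 2 = 2 + U)
(Y(3, 0)*(-42))*(-46) = ((2 + 0)*(-42))*(-46) = (2*(-42))*(-46) = -84*(-46) = 3864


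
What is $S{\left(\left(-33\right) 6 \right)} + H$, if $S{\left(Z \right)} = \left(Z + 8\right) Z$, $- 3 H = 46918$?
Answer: $\frac{65942}{3} \approx 21981.0$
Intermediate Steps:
$H = - \frac{46918}{3}$ ($H = \left(- \frac{1}{3}\right) 46918 = - \frac{46918}{3} \approx -15639.0$)
$S{\left(Z \right)} = Z \left(8 + Z\right)$ ($S{\left(Z \right)} = \left(8 + Z\right) Z = Z \left(8 + Z\right)$)
$S{\left(\left(-33\right) 6 \right)} + H = \left(-33\right) 6 \left(8 - 198\right) - \frac{46918}{3} = - 198 \left(8 - 198\right) - \frac{46918}{3} = \left(-198\right) \left(-190\right) - \frac{46918}{3} = 37620 - \frac{46918}{3} = \frac{65942}{3}$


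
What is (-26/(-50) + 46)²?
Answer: 1352569/625 ≈ 2164.1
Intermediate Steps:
(-26/(-50) + 46)² = (-26*(-1/50) + 46)² = (13/25 + 46)² = (1163/25)² = 1352569/625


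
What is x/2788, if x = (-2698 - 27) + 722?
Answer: -2003/2788 ≈ -0.71844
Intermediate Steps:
x = -2003 (x = -2725 + 722 = -2003)
x/2788 = -2003/2788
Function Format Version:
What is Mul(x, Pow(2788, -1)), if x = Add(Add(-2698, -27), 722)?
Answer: Rational(-2003, 2788) ≈ -0.71844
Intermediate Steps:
x = -2003 (x = Add(-2725, 722) = -2003)
Mul(x, Pow(2788, -1)) = Mul(-2003, Pow(2788, -1)) = Mul(-2003, Rational(1, 2788)) = Rational(-2003, 2788)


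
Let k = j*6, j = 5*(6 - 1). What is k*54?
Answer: 8100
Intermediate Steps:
j = 25 (j = 5*5 = 25)
k = 150 (k = 25*6 = 150)
k*54 = 150*54 = 8100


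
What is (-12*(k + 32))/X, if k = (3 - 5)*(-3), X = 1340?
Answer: -114/335 ≈ -0.34030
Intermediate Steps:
k = 6 (k = -2*(-3) = 6)
(-12*(k + 32))/X = -12*(6 + 32)/1340 = -12*38*(1/1340) = -456*1/1340 = -114/335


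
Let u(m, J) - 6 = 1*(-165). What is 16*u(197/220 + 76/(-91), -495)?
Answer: -2544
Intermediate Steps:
u(m, J) = -159 (u(m, J) = 6 + 1*(-165) = 6 - 165 = -159)
16*u(197/220 + 76/(-91), -495) = 16*(-159) = -2544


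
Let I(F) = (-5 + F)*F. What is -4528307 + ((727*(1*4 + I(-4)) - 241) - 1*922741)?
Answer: -5422209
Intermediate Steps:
I(F) = F*(-5 + F)
-4528307 + ((727*(1*4 + I(-4)) - 241) - 1*922741) = -4528307 + ((727*(1*4 - 4*(-5 - 4)) - 241) - 1*922741) = -4528307 + ((727*(4 - 4*(-9)) - 241) - 922741) = -4528307 + ((727*(4 + 36) - 241) - 922741) = -4528307 + ((727*40 - 241) - 922741) = -4528307 + ((29080 - 241) - 922741) = -4528307 + (28839 - 922741) = -4528307 - 893902 = -5422209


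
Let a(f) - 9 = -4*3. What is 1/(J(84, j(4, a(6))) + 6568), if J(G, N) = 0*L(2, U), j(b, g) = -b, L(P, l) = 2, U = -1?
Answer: 1/6568 ≈ 0.00015225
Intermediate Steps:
a(f) = -3 (a(f) = 9 - 4*3 = 9 - 12 = -3)
J(G, N) = 0 (J(G, N) = 0*2 = 0)
1/(J(84, j(4, a(6))) + 6568) = 1/(0 + 6568) = 1/6568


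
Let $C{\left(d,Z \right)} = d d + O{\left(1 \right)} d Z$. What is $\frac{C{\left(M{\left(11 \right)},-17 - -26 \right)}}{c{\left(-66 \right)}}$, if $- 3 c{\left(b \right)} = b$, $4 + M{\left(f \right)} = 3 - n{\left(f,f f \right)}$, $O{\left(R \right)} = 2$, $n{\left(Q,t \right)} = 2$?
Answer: $- \frac{45}{22} \approx -2.0455$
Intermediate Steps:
$M{\left(f \right)} = -3$ ($M{\left(f \right)} = -4 + \left(3 - 2\right) = -4 + 1 = -3$)
$c{\left(b \right)} = - \frac{b}{3}$
$C{\left(d,Z \right)} = d^{2} + 2 Z d$ ($C{\left(d,Z \right)} = d d + 2 d Z = d^{2} + 2 Z d$)
$\frac{C{\left(M{\left(11 \right)},-17 - -26 \right)}}{c{\left(-66 \right)}} = \frac{\left(-3\right) \left(-3 + 2 \left(-17 - -26\right)\right)}{\left(- \frac{1}{3}\right) \left(-66\right)} = \frac{\left(-3\right) \left(-3 + 2 \left(-17 + 26\right)\right)}{22} = - 3 \left(-3 + 2 \cdot 9\right) \frac{1}{22} = - 3 \left(-3 + 18\right) \frac{1}{22} = \left(-3\right) 15 \cdot \frac{1}{22} = \left(-45\right) \frac{1}{22} = - \frac{45}{22}$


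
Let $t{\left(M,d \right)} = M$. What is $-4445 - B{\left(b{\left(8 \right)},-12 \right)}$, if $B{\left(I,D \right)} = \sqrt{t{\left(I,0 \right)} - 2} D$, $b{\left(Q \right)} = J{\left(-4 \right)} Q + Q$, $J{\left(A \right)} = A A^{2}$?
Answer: $-4445 + 12 i \sqrt{506} \approx -4445.0 + 269.93 i$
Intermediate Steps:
$J{\left(A \right)} = A^{3}$
$b{\left(Q \right)} = - 63 Q$ ($b{\left(Q \right)} = \left(-4\right)^{3} Q + Q = - 64 Q + Q = - 63 Q$)
$B{\left(I,D \right)} = D \sqrt{-2 + I}$ ($B{\left(I,D \right)} = \sqrt{I - 2} D = \sqrt{-2 + I} D = D \sqrt{-2 + I}$)
$-4445 - B{\left(b{\left(8 \right)},-12 \right)} = -4445 - - 12 \sqrt{-2 - 504} = -4445 - - 12 \sqrt{-506} = -4445 - - 12 i \sqrt{506} = -4445 + 12 i \sqrt{506}$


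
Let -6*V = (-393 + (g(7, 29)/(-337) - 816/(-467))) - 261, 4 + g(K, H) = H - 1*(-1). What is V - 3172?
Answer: -1446287056/472137 ≈ -3063.3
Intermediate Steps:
g(K, H) = -3 + H (g(K, H) = -4 + (H - 1*(-1)) = -4 + (H + 1) = -4 + (1 + H) = -3 + H)
V = 51331508/472137 (V = -((-393 + ((-3 + 29)/(-337) - 816/(-467))) - 261)/6 = -((-393 + (26*(-1/337) - 816*(-1/467))) - 261)/6 = -((-393 + (-26/337 + 816/467)) - 261)/6 = -((-393 + 262850/157379) - 261)/6 = -(-61587097/157379 - 261)/6 = -⅙*(-102663016/157379) = 51331508/472137 ≈ 108.72)
V - 3172 = 51331508/472137 - 3172 = -1446287056/472137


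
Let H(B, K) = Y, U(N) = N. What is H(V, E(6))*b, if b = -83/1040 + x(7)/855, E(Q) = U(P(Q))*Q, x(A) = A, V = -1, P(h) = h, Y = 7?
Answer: -89159/177840 ≈ -0.50134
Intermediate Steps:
E(Q) = Q² (E(Q) = Q*Q = Q²)
H(B, K) = 7
b = -12737/177840 (b = -83/1040 + 7/855 = -12737/177840 ≈ -0.071621)
H(V, E(6))*b = 7*(-12737/177840) = -89159/177840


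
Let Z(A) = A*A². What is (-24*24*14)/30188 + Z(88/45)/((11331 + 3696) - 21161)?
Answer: -566003970592/2109238390125 ≈ -0.26835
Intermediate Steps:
Z(A) = A³
(-24*24*14)/30188 + Z(88/45)/((11331 + 3696) - 21161) = (-24*24*14)/30188 + (88/45)³/((11331 + 3696) - 21161) = -576*14*(1/30188) + (88*(1/45))³/(15027 - 21161) = -8064*1/30188 + (88/45)³/(-6134) = -2016/7547 + (681472/91125)*(-1/6134) = -2016/7547 - 340736/279480375 = -566003970592/2109238390125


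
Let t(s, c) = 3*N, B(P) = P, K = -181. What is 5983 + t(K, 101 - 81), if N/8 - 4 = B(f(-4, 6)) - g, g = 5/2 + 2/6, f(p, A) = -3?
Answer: 5939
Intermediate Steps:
g = 17/6 (g = 5*(½) + 2*(⅙) = 5/2 + ⅓ = 17/6 ≈ 2.8333)
N = -44/3 (N = 32 + 8*(-3 - 1*17/6) = 32 + 8*(-3 - 17/6) = 32 + 8*(-35/6) = 32 - 140/3 = -44/3 ≈ -14.667)
t(s, c) = -44 (t(s, c) = 3*(-44/3) = -44)
5983 + t(K, 101 - 81) = 5983 - 44 = 5939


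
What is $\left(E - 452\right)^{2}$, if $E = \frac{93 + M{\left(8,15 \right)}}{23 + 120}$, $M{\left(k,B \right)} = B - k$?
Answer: $\frac{4164895296}{20449} \approx 2.0367 \cdot 10^{5}$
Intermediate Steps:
$E = \frac{100}{143}$ ($E = \frac{93 + \left(15 - 8\right)}{23 + 120} = \frac{93 + \left(15 - 8\right)}{143} = \left(93 + 7\right) \frac{1}{143} = 100 \cdot \frac{1}{143} = \frac{100}{143} \approx 0.6993$)
$\left(E - 452\right)^{2} = \left(\frac{100}{143} - 452\right)^{2} = \left(- \frac{64536}{143}\right)^{2} = \frac{4164895296}{20449}$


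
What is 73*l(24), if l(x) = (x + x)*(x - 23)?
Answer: 3504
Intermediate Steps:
l(x) = 2*x*(-23 + x) (l(x) = (2*x)*(-23 + x) = 2*x*(-23 + x))
73*l(24) = 73*(2*24*(-23 + 24)) = 73*(2*24*1) = 73*48 = 3504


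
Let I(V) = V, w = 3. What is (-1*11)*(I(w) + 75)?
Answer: -858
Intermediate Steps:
(-1*11)*(I(w) + 75) = (-1*11)*(3 + 75) = -11*78 = -858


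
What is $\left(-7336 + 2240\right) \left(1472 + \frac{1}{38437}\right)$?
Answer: $- \frac{41189704920}{5491} \approx -7.5013 \cdot 10^{6}$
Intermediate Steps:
$\left(-7336 + 2240\right) \left(1472 + \frac{1}{38437}\right) = - 5096 \left(1472 + \frac{1}{38437}\right) = \left(-5096\right) \frac{56579265}{38437} = - \frac{41189704920}{5491}$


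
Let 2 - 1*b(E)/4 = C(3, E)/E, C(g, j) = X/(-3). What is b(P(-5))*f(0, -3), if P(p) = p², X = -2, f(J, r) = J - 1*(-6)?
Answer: 1184/25 ≈ 47.360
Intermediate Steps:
f(J, r) = 6 + J (f(J, r) = J + 6 = 6 + J)
C(g, j) = ⅔ (C(g, j) = -2/(-3) = -2*(-⅓) = ⅔)
b(E) = 8 - 8/(3*E)
b(P(-5))*f(0, -3) = (8 - 8/(3*((-5)²)))*(6 + 0) = (8 - 8/3/25)*6 = (8 - 8/3*1/25)*6 = (8 - 8/75)*6 = (592/75)*6 = 1184/25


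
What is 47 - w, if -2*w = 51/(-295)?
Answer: 27679/590 ≈ 46.914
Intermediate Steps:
w = 51/590 (w = -51/(2*(-295)) = -51*(-1)/(2*295) = -1/2*(-51/295) = 51/590 ≈ 0.086441)
47 - w = 47 - 1*51/590 = 47 - 51/590 = 27679/590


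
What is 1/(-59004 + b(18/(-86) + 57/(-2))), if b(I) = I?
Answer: -86/5076813 ≈ -1.6940e-5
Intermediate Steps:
1/(-59004 + b(18/(-86) + 57/(-2))) = 1/(-59004 + (18/(-86) + 57/(-2))) = 1/(-59004 + (18*(-1/86) + 57*(-½))) = 1/(-59004 + (-9/43 - 57/2)) = 1/(-59004 - 2469/86) = 1/(-5076813/86) = -86/5076813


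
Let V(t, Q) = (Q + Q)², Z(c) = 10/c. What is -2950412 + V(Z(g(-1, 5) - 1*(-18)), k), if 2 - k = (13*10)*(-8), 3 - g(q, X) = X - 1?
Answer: 1392644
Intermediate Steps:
g(q, X) = 4 - X (g(q, X) = 3 - (X - 1) = 3 - (-1 + X) = 3 + (1 - X) = 4 - X)
k = 1042 (k = 2 - 13*10*(-8) = 2 - 130*(-8) = 2 - 1*(-1040) = 2 + 1040 = 1042)
V(t, Q) = 4*Q² (V(t, Q) = (2*Q)² = 4*Q²)
-2950412 + V(Z(g(-1, 5) - 1*(-18)), k) = -2950412 + 4*1042² = -2950412 + 4*1085764 = -2950412 + 4343056 = 1392644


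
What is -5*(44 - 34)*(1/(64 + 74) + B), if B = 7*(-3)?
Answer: 72425/69 ≈ 1049.6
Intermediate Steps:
B = -21
-5*(44 - 34)*(1/(64 + 74) + B) = -5*(44 - 34)*(1/(64 + 74) - 21) = -50*(1/138 - 21) = -50*(-2897)/138 = -5*(-14485/69) = 72425/69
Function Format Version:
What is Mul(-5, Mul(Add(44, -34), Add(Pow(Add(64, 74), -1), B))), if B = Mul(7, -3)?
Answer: Rational(72425, 69) ≈ 1049.6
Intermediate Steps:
B = -21
Mul(-5, Mul(Add(44, -34), Add(Pow(Add(64, 74), -1), B))) = Mul(-5, Mul(Add(44, -34), Add(Pow(Add(64, 74), -1), -21))) = Mul(-5, Mul(10, Add(Pow(138, -1), -21))) = Mul(-5, Mul(10, Add(Rational(1, 138), -21))) = Mul(-5, Mul(10, Rational(-2897, 138))) = Mul(-5, Rational(-14485, 69)) = Rational(72425, 69)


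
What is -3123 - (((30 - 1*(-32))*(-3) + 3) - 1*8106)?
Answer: 5166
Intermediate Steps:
-3123 - (((30 - 1*(-32))*(-3) + 3) - 1*8106) = -3123 - (((30 + 32)*(-3) + 3) - 8106) = -3123 - ((62*(-3) + 3) - 8106) = -3123 - ((-186 + 3) - 8106) = -3123 - (-183 - 8106) = -3123 - 1*(-8289) = -3123 + 8289 = 5166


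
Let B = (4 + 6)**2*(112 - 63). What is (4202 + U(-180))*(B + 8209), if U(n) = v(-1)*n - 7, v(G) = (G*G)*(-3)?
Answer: 62071115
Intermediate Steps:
v(G) = -3*G**2 (v(G) = G**2*(-3) = -3*G**2)
U(n) = -7 - 3*n (U(n) = (-3*(-1)**2)*n - 7 = (-3*1)*n - 7 = -3*n - 7 = -7 - 3*n)
B = 4900 (B = 10**2*49 = 100*49 = 4900)
(4202 + U(-180))*(B + 8209) = (4202 + (-7 - 3*(-180)))*(4900 + 8209) = (4202 + (-7 + 540))*13109 = (4202 + 533)*13109 = 4735*13109 = 62071115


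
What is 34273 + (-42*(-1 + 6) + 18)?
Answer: 34081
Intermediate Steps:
34273 + (-42*(-1 + 6) + 18) = 34273 + (-42*5 + 18) = 34273 + (-210 + 18) = 34273 - 192 = 34081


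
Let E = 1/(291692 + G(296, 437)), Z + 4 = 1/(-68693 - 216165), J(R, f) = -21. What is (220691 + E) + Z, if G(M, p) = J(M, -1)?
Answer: 18335739167725453/83084817718 ≈ 2.2069e+5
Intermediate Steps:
Z = -1139433/284858 (Z = -4 + 1/(-68693 - 216165) = -4 + 1/(-284858) = -4 - 1/284858 = -1139433/284858 ≈ -4.0000)
G(M, p) = -21
E = 1/291671 (E = 1/(291692 - 21) = 1/291671 ≈ 3.4285e-6)
(220691 + E) + Z = (220691 + 1/291671) - 1139433/284858 = 64369164662/291671 - 1139433/284858 = 18335739167725453/83084817718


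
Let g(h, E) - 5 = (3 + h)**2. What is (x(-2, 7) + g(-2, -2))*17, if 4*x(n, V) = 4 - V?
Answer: 357/4 ≈ 89.250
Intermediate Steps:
x(n, V) = 1 - V/4 (x(n, V) = (4 - V)/4 = 1 - V/4)
g(h, E) = 5 + (3 + h)**2
(x(-2, 7) + g(-2, -2))*17 = ((1 - 1/4*7) + (5 + (3 - 2)**2))*17 = ((1 - 7/4) + (5 + 1**2))*17 = (-3/4 + (5 + 1))*17 = (-3/4 + 6)*17 = (21/4)*17 = 357/4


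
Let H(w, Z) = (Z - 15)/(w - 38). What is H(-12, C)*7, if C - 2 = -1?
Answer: 49/25 ≈ 1.9600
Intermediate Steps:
C = 1 (C = 2 - 1 = 1)
H(w, Z) = (-15 + Z)/(-38 + w)
H(-12, C)*7 = ((-15 + 1)/(-38 - 12))*7 = (-14/(-50))*7 = -1/50*(-14)*7 = (7/25)*7 = 49/25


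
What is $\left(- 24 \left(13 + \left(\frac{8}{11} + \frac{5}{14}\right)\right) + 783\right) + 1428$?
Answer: $\frac{144219}{77} \approx 1873.0$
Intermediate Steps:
$\left(- 24 \left(13 + \left(\frac{8}{11} + \frac{5}{14}\right)\right) + 783\right) + 1428 = \left(- 24 \left(13 + \frac{167}{154}\right) + 783\right) + 1428 = \left(\left(-24\right) \frac{2169}{154} + 783\right) + 1428 = \left(- \frac{26028}{77} + 783\right) + 1428 = \frac{34263}{77} + 1428 = \frac{144219}{77}$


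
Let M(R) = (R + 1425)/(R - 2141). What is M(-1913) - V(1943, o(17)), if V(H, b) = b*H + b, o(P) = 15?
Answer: -59107076/2027 ≈ -29160.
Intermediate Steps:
V(H, b) = b + H*b (V(H, b) = H*b + b = b + H*b)
M(R) = (1425 + R)/(-2141 + R)
M(-1913) - V(1943, o(17)) = (1425 - 1913)/(-2141 - 1913) - 15*(1 + 1943) = -488/(-4054) - 15*1944 = -1/4054*(-488) - 1*29160 = 244/2027 - 29160 = -59107076/2027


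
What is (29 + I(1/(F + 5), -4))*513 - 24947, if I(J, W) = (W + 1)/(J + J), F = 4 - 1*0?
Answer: -33991/2 ≈ -16996.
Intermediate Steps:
F = 4 (F = 4 + 0 = 4)
I(J, W) = (1 + W)/(2*J) (I(J, W) = (1 + W)/((2*J)) = (1 + W)*(1/(2*J)) = (1 + W)/(2*J))
(29 + I(1/(F + 5), -4))*513 - 24947 = (29 + (1 - 4)/(2*(1/(4 + 5))))*513 - 24947 = (29 + (1/2)*(-3)/1/9)*513 - 24947 = (29 + (1/2)*(-3)/(1/9))*513 - 24947 = (29 + (1/2)*9*(-3))*513 - 24947 = (29 - 27/2)*513 - 24947 = (31/2)*513 - 24947 = 15903/2 - 24947 = -33991/2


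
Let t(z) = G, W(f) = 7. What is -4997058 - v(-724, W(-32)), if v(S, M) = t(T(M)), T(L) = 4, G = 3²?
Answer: -4997067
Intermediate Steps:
G = 9
t(z) = 9
v(S, M) = 9
-4997058 - v(-724, W(-32)) = -4997058 - 1*9 = -4997058 - 9 = -4997067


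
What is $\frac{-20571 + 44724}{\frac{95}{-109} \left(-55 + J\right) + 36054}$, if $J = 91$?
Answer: $\frac{877559}{1308822} \approx 0.6705$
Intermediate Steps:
$\frac{-20571 + 44724}{\frac{95}{-109} \left(-55 + J\right) + 36054} = \frac{-20571 + 44724}{\frac{95}{-109} \left(-55 + 91\right) + 36054} = \frac{24153}{95 \left(- \frac{1}{109}\right) 36 + 36054} = \frac{24153}{\left(- \frac{95}{109}\right) 36 + 36054} = \frac{24153}{- \frac{3420}{109} + 36054} = \frac{24153}{\frac{3926466}{109}} = 24153 \cdot \frac{109}{3926466} = \frac{877559}{1308822}$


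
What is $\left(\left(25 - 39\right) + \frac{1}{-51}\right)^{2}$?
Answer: $\frac{511225}{2601} \approx 196.55$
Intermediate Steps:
$\left(\left(25 - 39\right) + \frac{1}{-51}\right)^{2} = \left(\left(25 - 39\right) - \frac{1}{51}\right)^{2} = \left(-14 - \frac{1}{51}\right)^{2} = \left(- \frac{715}{51}\right)^{2} = \frac{511225}{2601}$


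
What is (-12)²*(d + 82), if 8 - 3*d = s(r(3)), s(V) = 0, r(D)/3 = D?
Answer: 12192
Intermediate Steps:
r(D) = 3*D
d = 8/3 (d = 8/3 - ⅓*0 = 8/3 + 0 = 8/3 ≈ 2.6667)
(-12)²*(d + 82) = (-12)²*(8/3 + 82) = 144*(254/3) = 12192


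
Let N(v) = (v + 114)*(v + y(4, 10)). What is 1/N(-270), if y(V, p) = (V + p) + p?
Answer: 1/38376 ≈ 2.6058e-5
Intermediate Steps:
y(V, p) = V + 2*p
N(v) = (24 + v)*(114 + v) (N(v) = (v + 114)*(v + (4 + 2*10)) = (114 + v)*(v + (4 + 20)) = (114 + v)*(v + 24) = (114 + v)*(24 + v) = (24 + v)*(114 + v))
1/N(-270) = 1/(2736 + (-270)**2 + 138*(-270)) = 1/(2736 + 72900 - 37260) = 1/38376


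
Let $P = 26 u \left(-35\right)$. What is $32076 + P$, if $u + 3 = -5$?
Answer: $39356$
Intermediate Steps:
$u = -8$ ($u = -3 - 5 = -8$)
$P = 7280$ ($P = 26 \left(-8\right) \left(-35\right) = \left(-208\right) \left(-35\right) = 7280$)
$32076 + P = 32076 + 7280 = 39356$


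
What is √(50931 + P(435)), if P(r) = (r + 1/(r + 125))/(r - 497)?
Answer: √3836735160230/8680 ≈ 225.66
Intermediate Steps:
P(r) = (r + 1/(125 + r))/(-497 + r)
√(50931 + P(435)) = √(50931 + (1 + 435² + 125*435)/(-62125 + 435² - 372*435)) = √(50931 + (1 + 189225 + 54375)/(-62125 + 189225 - 161820)) = √(50931 + 243601/(-34720)) = √(50931 - 1/34720*243601) = √(50931 - 243601/34720) = √(1768080719/34720) = √3836735160230/8680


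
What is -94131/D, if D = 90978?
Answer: -31377/30326 ≈ -1.0347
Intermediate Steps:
-94131/D = -94131/90978 = -94131*1/90978 = -31377/30326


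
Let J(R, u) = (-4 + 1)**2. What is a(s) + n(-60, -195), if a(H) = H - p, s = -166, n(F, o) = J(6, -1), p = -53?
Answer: -104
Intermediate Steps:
J(R, u) = 9 (J(R, u) = (-3)**2 = 9)
n(F, o) = 9
a(H) = 53 + H (a(H) = H - 1*(-53) = H + 53 = 53 + H)
a(s) + n(-60, -195) = (53 - 166) + 9 = -113 + 9 = -104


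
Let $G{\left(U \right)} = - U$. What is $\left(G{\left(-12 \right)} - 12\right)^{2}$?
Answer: $0$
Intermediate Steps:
$\left(G{\left(-12 \right)} - 12\right)^{2} = \left(\left(-1\right) \left(-12\right) - 12\right)^{2} = \left(12 - 12\right)^{2} = 0^{2} = 0$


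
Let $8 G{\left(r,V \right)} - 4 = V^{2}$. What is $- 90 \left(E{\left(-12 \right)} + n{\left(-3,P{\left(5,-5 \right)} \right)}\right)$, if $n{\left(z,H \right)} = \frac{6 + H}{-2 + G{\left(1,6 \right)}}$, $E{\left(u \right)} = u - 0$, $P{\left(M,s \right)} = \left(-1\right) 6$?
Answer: $1080$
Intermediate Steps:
$G{\left(r,V \right)} = \frac{1}{2} + \frac{V^{2}}{8}$
$P{\left(M,s \right)} = -6$
$E{\left(u \right)} = u$ ($E{\left(u \right)} = u + 0 = u$)
$n{\left(z,H \right)} = 2 + \frac{H}{3}$ ($n{\left(z,H \right)} = \frac{6 + H}{-2 + \left(\frac{1}{2} + \frac{6^{2}}{8}\right)} = \frac{6 + H}{-2 + \left(\frac{1}{2} + \frac{1}{8} \cdot 36\right)} = \frac{6 + H}{-2 + \left(\frac{1}{2} + \frac{9}{2}\right)} = \frac{6 + H}{-2 + 5} = \frac{6 + H}{3} = \left(6 + H\right) \frac{1}{3} = 2 + \frac{H}{3}$)
$- 90 \left(E{\left(-12 \right)} + n{\left(-3,P{\left(5,-5 \right)} \right)}\right) = - 90 \left(-12 + \left(2 + \frac{1}{3} \left(-6\right)\right)\right) = - 90 \left(-12 + \left(2 - 2\right)\right) = - 90 \left(-12 + 0\right) = \left(-90\right) \left(-12\right) = 1080$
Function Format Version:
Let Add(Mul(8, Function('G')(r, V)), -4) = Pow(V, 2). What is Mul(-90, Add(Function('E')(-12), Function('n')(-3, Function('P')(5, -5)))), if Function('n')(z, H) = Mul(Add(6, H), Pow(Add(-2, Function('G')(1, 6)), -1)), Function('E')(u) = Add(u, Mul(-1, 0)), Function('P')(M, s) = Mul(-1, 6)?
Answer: 1080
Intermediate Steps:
Function('G')(r, V) = Add(Rational(1, 2), Mul(Rational(1, 8), Pow(V, 2)))
Function('P')(M, s) = -6
Function('E')(u) = u (Function('E')(u) = Add(u, 0) = u)
Function('n')(z, H) = Add(2, Mul(Rational(1, 3), H)) (Function('n')(z, H) = Mul(Add(6, H), Pow(Add(-2, Add(Rational(1, 2), Mul(Rational(1, 8), Pow(6, 2)))), -1)) = Mul(Add(6, H), Pow(Add(-2, Add(Rational(1, 2), Mul(Rational(1, 8), 36))), -1)) = Mul(Add(6, H), Pow(Add(-2, Add(Rational(1, 2), Rational(9, 2))), -1)) = Mul(Add(6, H), Pow(Add(-2, 5), -1)) = Mul(Add(6, H), Pow(3, -1)) = Mul(Add(6, H), Rational(1, 3)) = Add(2, Mul(Rational(1, 3), H)))
Mul(-90, Add(Function('E')(-12), Function('n')(-3, Function('P')(5, -5)))) = Mul(-90, Add(-12, Add(2, Mul(Rational(1, 3), -6)))) = Mul(-90, Add(-12, Add(2, -2))) = Mul(-90, Add(-12, 0)) = Mul(-90, -12) = 1080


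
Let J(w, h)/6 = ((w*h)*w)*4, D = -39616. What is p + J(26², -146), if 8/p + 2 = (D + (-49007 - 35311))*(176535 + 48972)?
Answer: -11187884968440311042/6986996135 ≈ -1.6012e+9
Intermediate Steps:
J(w, h) = 24*h*w² (J(w, h) = 6*(((w*h)*w)*4) = 6*(((h*w)*w)*4) = 6*((h*w²)*4) = 6*(4*h*w²) = 24*h*w²)
p = -2/6986996135 (p = 8/(-2 + (-39616 + (-49007 - 35311))*(176535 + 48972)) = 8/(-2 + (-39616 - 84318)*225507) = 8/(-2 - 123934*225507) = 8/(-2 - 27947984538) = 8/(-27947984540) = 8*(-1/27947984540) = -2/6986996135 ≈ -2.8625e-10)
p + J(26², -146) = -2/6986996135 + 24*(-146)*(26²)² = -2/6986996135 + 24*(-146)*676² = -2/6986996135 + 24*(-146)*456976 = -2/6986996135 - 1601243904 = -11187884968440311042/6986996135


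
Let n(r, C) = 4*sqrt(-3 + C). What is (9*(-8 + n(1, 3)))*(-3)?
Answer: 216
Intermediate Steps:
(9*(-8 + n(1, 3)))*(-3) = (9*(-8 + 4*sqrt(-3 + 3)))*(-3) = (9*(-8 + 4*sqrt(0)))*(-3) = (9*(-8 + 4*0))*(-3) = (9*(-8 + 0))*(-3) = (9*(-8))*(-3) = -72*(-3) = 216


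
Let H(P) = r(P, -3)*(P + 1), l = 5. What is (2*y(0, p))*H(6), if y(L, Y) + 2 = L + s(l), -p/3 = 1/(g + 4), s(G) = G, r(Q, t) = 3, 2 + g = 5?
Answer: 126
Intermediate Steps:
g = 3 (g = -2 + 5 = 3)
p = -3/7 (p = -3/(3 + 4) = -3/7 ≈ -0.42857)
y(L, Y) = 3 + L (y(L, Y) = -2 + (L + 5) = -2 + (5 + L) = 3 + L)
H(P) = 3 + 3*P (H(P) = 3*(P + 1) = 3*(1 + P) = 3 + 3*P)
(2*y(0, p))*H(6) = (2*(3 + 0))*(3 + 3*6) = (2*3)*(3 + 18) = 6*21 = 126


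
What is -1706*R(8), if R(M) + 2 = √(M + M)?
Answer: -3412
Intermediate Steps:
R(M) = -2 + √2*√M (R(M) = -2 + √(M + M) = -2 + √(2*M) = -2 + √2*√M)
-1706*R(8) = -1706*(-2 + √2*√8) = -1706*(-2 + √2*(2*√2)) = -1706*(-2 + 4) = -1706*2 = -3412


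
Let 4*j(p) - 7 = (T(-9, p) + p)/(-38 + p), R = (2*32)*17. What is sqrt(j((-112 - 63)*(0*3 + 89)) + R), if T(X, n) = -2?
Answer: sqrt(265704547693)/15613 ≈ 33.015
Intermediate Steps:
R = 1088 (R = 64*17 = 1088)
j(p) = 7/4 + (-2 + p)/(4*(-38 + p)) (j(p) = 7/4 + ((-2 + p)/(-38 + p))/4 = 7/4 + (-2 + p)/(4*(-38 + p)))
sqrt(j((-112 - 63)*(0*3 + 89)) + R) = sqrt((-67 + 2*((-112 - 63)*(0*3 + 89)))/(-38 + (-112 - 63)*(0*3 + 89)) + 1088) = sqrt((-67 + 2*(-175*(0 + 89)))/(-38 - 175*(0 + 89)) + 1088) = sqrt((-67 + 2*(-175*89))/(-38 - 175*89) + 1088) = sqrt((-67 + 2*(-15575))/(-38 - 15575) + 1088) = sqrt((-67 - 31150)/(-15613) + 1088) = sqrt(-1/15613*(-31217) + 1088) = sqrt(31217/15613 + 1088) = sqrt(17018161/15613) = sqrt(265704547693)/15613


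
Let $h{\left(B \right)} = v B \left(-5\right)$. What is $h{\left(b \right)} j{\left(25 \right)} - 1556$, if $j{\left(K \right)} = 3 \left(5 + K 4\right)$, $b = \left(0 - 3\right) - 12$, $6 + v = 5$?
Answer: $-25181$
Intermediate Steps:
$v = -1$ ($v = -6 + 5 = -1$)
$b = -15$ ($b = -3 - 12 = -15$)
$j{\left(K \right)} = 15 + 12 K$ ($j{\left(K \right)} = 3 \left(5 + 4 K\right) = 15 + 12 K$)
$h{\left(B \right)} = 5 B$ ($h{\left(B \right)} = - B \left(-5\right) = 5 B$)
$h{\left(b \right)} j{\left(25 \right)} - 1556 = 5 \left(-15\right) \left(15 + 12 \cdot 25\right) - 1556 = - 75 \left(15 + 300\right) - 1556 = \left(-75\right) 315 - 1556 = -23625 - 1556 = -25181$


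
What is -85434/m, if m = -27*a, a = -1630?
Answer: -14239/7335 ≈ -1.9412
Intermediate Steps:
m = 44010 (m = -27*(-1630) = 44010)
-85434/m = -85434/44010 = -85434*1/44010 = -14239/7335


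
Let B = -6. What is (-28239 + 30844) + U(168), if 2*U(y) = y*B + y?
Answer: 2185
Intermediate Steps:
U(y) = -5*y/2 (U(y) = (y*(-6) + y)/2 = (-6*y + y)/2 = (-5*y)/2 = -5*y/2)
(-28239 + 30844) + U(168) = (-28239 + 30844) - 5/2*168 = 2605 - 420 = 2185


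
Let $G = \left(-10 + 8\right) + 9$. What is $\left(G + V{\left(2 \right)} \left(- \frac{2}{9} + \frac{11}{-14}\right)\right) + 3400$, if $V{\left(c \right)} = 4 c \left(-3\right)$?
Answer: $\frac{72055}{21} \approx 3431.2$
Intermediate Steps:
$V{\left(c \right)} = - 12 c$
$G = 7$ ($G = -2 + 9 = 7$)
$\left(G + V{\left(2 \right)} \left(- \frac{2}{9} + \frac{11}{-14}\right)\right) + 3400 = \left(7 + \left(-12\right) 2 \left(- \frac{2}{9} + \frac{11}{-14}\right)\right) + 3400 = \left(7 - 24 \left(\left(-2\right) \frac{1}{9} + 11 \left(- \frac{1}{14}\right)\right)\right) + 3400 = \left(7 - 24 \left(- \frac{2}{9} - \frac{11}{14}\right)\right) + 3400 = \left(7 - - \frac{508}{21}\right) + 3400 = \left(7 + \frac{508}{21}\right) + 3400 = \frac{655}{21} + 3400 = \frac{72055}{21}$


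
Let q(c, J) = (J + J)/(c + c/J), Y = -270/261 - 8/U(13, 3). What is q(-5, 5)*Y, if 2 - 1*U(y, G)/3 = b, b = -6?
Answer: 595/261 ≈ 2.2797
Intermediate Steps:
U(y, G) = 24 (U(y, G) = 6 - 3*(-6) = 6 + 18 = 24)
Y = -119/87 (Y = -270/261 - 8/24 = -270*1/261 - 8*1/24 = -30/29 - 1/3 = -119/87 ≈ -1.3678)
q(c, J) = 2*J/(c + c/J) (q(c, J) = (2*J)/(c + c/J) = 2*J/(c + c/J))
q(-5, 5)*Y = (2*5**2/(-5*(1 + 5)))*(-119/87) = (2*25*(-1/5)/6)*(-119/87) = (2*25*(-1/5)*(1/6))*(-119/87) = -5/3*(-119/87) = 595/261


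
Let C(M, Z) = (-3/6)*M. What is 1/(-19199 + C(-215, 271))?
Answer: -2/38183 ≈ -5.2379e-5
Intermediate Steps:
C(M, Z) = -M/2 (C(M, Z) = (-3*⅙)*M = -M/2)
1/(-19199 + C(-215, 271)) = 1/(-19199 - ½*(-215)) = 1/(-19199 + 215/2) = 1/(-38183/2) = -2/38183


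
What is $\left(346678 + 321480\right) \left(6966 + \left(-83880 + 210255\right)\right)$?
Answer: $89092855878$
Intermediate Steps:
$\left(346678 + 321480\right) \left(6966 + \left(-83880 + 210255\right)\right) = 668158 \left(6966 + 126375\right) = 668158 \cdot 133341 = 89092855878$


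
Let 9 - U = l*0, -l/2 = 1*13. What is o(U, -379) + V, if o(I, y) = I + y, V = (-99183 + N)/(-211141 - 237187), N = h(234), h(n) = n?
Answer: -165782411/448328 ≈ -369.78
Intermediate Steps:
l = -26 (l = -2*13 = -26)
U = 9 (U = 9 - (-26)*0 = 9 - 1*0 = 9 + 0 = 9)
N = 234
V = 98949/448328 (V = (-99183 + 234)/(-211141 - 237187) = -98949/(-448328) = -98949*(-1/448328) = 98949/448328 ≈ 0.22071)
o(U, -379) + V = (9 - 379) + 98949/448328 = -370 + 98949/448328 = -165782411/448328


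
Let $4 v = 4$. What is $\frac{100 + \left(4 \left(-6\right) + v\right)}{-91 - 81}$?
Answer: $- \frac{77}{172} \approx -0.44767$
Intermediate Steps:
$v = 1$ ($v = \frac{1}{4} \cdot 4 = 1$)
$\frac{100 + \left(4 \left(-6\right) + v\right)}{-91 - 81} = \frac{100 + \left(4 \left(-6\right) + 1\right)}{-91 - 81} = \frac{100 + \left(-24 + 1\right)}{-172} = - \frac{100 - 23}{172} = \left(- \frac{1}{172}\right) 77 = - \frac{77}{172}$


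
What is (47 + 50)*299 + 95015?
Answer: 124018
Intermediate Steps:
(47 + 50)*299 + 95015 = 97*299 + 95015 = 29003 + 95015 = 124018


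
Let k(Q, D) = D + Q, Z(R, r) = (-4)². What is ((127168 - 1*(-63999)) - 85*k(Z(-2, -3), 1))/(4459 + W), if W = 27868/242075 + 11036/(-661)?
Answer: 30357716032150/710838493973 ≈ 42.707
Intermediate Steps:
W = -2653118952/160011575 (W = 27868*(1/242075) + 11036*(-1/661) = 27868/242075 - 11036/661 = -2653118952/160011575 ≈ -16.581)
Z(R, r) = 16
((127168 - 1*(-63999)) - 85*k(Z(-2, -3), 1))/(4459 + W) = ((127168 - 1*(-63999)) - 85*(1 + 16))/(4459 - 2653118952/160011575) = ((127168 + 63999) - 85*17)/(710838493973/160011575) = (191167 - 1445)*(160011575/710838493973) = 189722*(160011575/710838493973) = 30357716032150/710838493973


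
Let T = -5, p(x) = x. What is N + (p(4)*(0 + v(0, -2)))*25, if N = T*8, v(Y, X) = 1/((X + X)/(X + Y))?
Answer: 10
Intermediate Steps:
v(Y, X) = (X + Y)/(2*X) (v(Y, X) = 1/((2*X)/(X + Y)) = 1/(2*X/(X + Y)) = (X + Y)/(2*X))
N = -40 (N = -5*8 = -40)
N + (p(4)*(0 + v(0, -2)))*25 = -40 + (4*(0 + (1/2)*(-2 + 0)/(-2)))*25 = -40 + (4*(0 + (1/2)*(-1/2)*(-2)))*25 = -40 + (4*(0 + 1/2))*25 = -40 + (4*(1/2))*25 = -40 + 2*25 = -40 + 50 = 10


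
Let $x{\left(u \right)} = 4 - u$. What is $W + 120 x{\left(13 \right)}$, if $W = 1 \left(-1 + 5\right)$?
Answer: $-1076$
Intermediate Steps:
$W = 4$ ($W = 1 \cdot 4 = 4$)
$W + 120 x{\left(13 \right)} = 4 + 120 \left(4 - 13\right) = 4 + 120 \left(-9\right) = 4 - 1080 = -1076$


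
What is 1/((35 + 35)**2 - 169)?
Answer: 1/4731 ≈ 0.00021137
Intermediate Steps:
1/((35 + 35)**2 - 169) = 1/(70**2 - 169) = 1/(4900 - 169) = 1/4731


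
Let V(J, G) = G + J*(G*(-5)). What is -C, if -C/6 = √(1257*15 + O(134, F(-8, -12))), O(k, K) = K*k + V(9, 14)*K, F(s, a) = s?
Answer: 6*√22711 ≈ 904.21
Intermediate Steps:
V(J, G) = G - 5*G*J (V(J, G) = G + J*(-5*G) = G - 5*G*J)
O(k, K) = -616*K + K*k (O(k, K) = K*k + (14*(1 - 5*9))*K = K*k + (14*(1 - 45))*K = K*k + (14*(-44))*K = K*k - 616*K = -616*K + K*k)
C = -6*√22711 (C = -6*√(1257*15 - 8*(-616 + 134)) = -6*√(18855 - 8*(-482)) = -6*√(18855 + 3856) = -6*√22711 ≈ -904.21)
-C = -(-6)*√22711 = 6*√22711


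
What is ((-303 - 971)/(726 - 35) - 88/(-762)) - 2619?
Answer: -689961739/263271 ≈ -2620.7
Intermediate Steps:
((-303 - 971)/(726 - 35) - 88/(-762)) - 2619 = (-1274/691 - 88*(-1/762)) - 2619 = (-1274*1/691 + 44/381) - 2619 = (-1274/691 + 44/381) - 2619 = -454990/263271 - 2619 = -689961739/263271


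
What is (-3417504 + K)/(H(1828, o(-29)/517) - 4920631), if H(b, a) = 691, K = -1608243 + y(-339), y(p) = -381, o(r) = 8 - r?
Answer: 418844/409995 ≈ 1.0216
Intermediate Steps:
K = -1608624 (K = -1608243 - 381 = -1608624)
(-3417504 + K)/(H(1828, o(-29)/517) - 4920631) = (-3417504 - 1608624)/(691 - 4920631) = -5026128/(-4919940) = -5026128*(-1/4919940) = 418844/409995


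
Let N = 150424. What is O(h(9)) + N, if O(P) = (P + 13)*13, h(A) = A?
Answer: 150710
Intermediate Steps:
O(P) = 169 + 13*P (O(P) = (13 + P)*13 = 169 + 13*P)
O(h(9)) + N = (169 + 13*9) + 150424 = (169 + 117) + 150424 = 286 + 150424 = 150710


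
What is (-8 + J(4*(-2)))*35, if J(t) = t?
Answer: -560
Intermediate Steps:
(-8 + J(4*(-2)))*35 = (-8 + 4*(-2))*35 = (-8 - 8)*35 = -16*35 = -560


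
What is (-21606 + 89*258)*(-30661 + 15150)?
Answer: -21032916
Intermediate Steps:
(-21606 + 89*258)*(-30661 + 15150) = (-21606 + 22962)*(-15511) = 1356*(-15511) = -21032916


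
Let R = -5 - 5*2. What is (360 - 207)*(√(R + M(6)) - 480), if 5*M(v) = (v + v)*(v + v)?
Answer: -73440 + 153*√345/5 ≈ -72872.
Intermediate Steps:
M(v) = 4*v²/5 (M(v) = ((v + v)*(v + v))/5 = ((2*v)*(2*v))/5 = (4*v²)/5 = 4*v²/5)
R = -15 (R = -5 - 10 = -15)
(360 - 207)*(√(R + M(6)) - 480) = (360 - 207)*(√(-15 + (⅘)*6²) - 480) = 153*(√(-15 + (⅘)*36) - 480) = 153*(√(-15 + 144/5) - 480) = 153*(√(69/5) - 480) = 153*(√345/5 - 480) = 153*(-480 + √345/5) = -73440 + 153*√345/5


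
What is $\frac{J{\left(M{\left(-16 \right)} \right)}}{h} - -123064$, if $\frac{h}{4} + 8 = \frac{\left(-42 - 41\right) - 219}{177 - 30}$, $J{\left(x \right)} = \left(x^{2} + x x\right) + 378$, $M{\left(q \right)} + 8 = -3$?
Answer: $\frac{181865807}{1478} \approx 1.2305 \cdot 10^{5}$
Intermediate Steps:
$M{\left(q \right)} = -11$ ($M{\left(q \right)} = -8 - 3 = -11$)
$J{\left(x \right)} = 378 + 2 x^{2}$ ($J{\left(x \right)} = \left(x^{2} + x^{2}\right) + 378 = 2 x^{2} + 378 = 378 + 2 x^{2}$)
$h = - \frac{5912}{147}$ ($h = -32 + 4 \frac{\left(-42 - 41\right) - 219}{177 - 30} = -32 + 4 \frac{-83 - 219}{147} = -32 + 4 \left(\left(-302\right) \frac{1}{147}\right) = -32 + 4 \left(- \frac{302}{147}\right) = -32 - \frac{1208}{147} = - \frac{5912}{147} \approx -40.218$)
$\frac{J{\left(M{\left(-16 \right)} \right)}}{h} - -123064 = \frac{378 + 2 \left(-11\right)^{2}}{- \frac{5912}{147}} - -123064 = \left(378 + 2 \cdot 121\right) \left(- \frac{147}{5912}\right) + 123064 = \left(378 + 242\right) \left(- \frac{147}{5912}\right) + 123064 = 620 \left(- \frac{147}{5912}\right) + 123064 = - \frac{22785}{1478} + 123064 = \frac{181865807}{1478}$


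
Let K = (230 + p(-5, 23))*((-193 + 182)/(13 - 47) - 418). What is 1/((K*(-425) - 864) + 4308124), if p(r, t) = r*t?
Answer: 2/49442395 ≈ 4.0451e-8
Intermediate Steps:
K = -1633115/34 (K = (230 - 5*23)*((-193 + 182)/(13 - 47) - 418) = (230 - 115)*(-11/(-34) - 418) = 115*(-11*(-1/34) - 418) = 115*(11/34 - 418) = 115*(-14201/34) = -1633115/34 ≈ -48033.)
1/((K*(-425) - 864) + 4308124) = 1/((-1633115/34*(-425) - 864) + 4308124) = 1/((40827875/2 - 864) + 4308124) = 1/(40826147/2 + 4308124) = 1/(49442395/2) = 2/49442395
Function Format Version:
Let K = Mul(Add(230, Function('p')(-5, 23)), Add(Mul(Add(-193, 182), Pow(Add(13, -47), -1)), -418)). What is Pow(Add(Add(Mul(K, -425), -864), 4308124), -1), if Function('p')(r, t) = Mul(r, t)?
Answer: Rational(2, 49442395) ≈ 4.0451e-8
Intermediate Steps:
K = Rational(-1633115, 34) (K = Mul(Add(230, Mul(-5, 23)), Add(Mul(Add(-193, 182), Pow(Add(13, -47), -1)), -418)) = Mul(Add(230, -115), Add(Mul(-11, Pow(-34, -1)), -418)) = Mul(115, Add(Mul(-11, Rational(-1, 34)), -418)) = Mul(115, Add(Rational(11, 34), -418)) = Mul(115, Rational(-14201, 34)) = Rational(-1633115, 34) ≈ -48033.)
Pow(Add(Add(Mul(K, -425), -864), 4308124), -1) = Pow(Add(Add(Mul(Rational(-1633115, 34), -425), -864), 4308124), -1) = Pow(Add(Add(Rational(40827875, 2), -864), 4308124), -1) = Pow(Add(Rational(40826147, 2), 4308124), -1) = Pow(Rational(49442395, 2), -1) = Rational(2, 49442395)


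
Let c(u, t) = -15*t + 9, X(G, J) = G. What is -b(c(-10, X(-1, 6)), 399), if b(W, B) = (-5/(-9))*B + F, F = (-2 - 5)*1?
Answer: -644/3 ≈ -214.67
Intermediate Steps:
c(u, t) = 9 - 15*t
F = -7 (F = -7*1 = -7)
b(W, B) = -7 + 5*B/9 (b(W, B) = (-5/(-9))*B - 7 = (-5*(-1/9))*B - 7 = 5*B/9 - 7 = -7 + 5*B/9)
-b(c(-10, X(-1, 6)), 399) = -(-7 + (5/9)*399) = -(-7 + 665/3) = -1*644/3 = -644/3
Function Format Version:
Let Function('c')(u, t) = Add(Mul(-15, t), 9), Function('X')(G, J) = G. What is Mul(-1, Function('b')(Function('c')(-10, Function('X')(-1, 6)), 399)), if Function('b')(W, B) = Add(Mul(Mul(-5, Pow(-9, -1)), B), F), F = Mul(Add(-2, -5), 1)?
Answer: Rational(-644, 3) ≈ -214.67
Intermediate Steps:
Function('c')(u, t) = Add(9, Mul(-15, t))
F = -7 (F = Mul(-7, 1) = -7)
Function('b')(W, B) = Add(-7, Mul(Rational(5, 9), B)) (Function('b')(W, B) = Add(Mul(Mul(-5, Pow(-9, -1)), B), -7) = Add(Mul(Mul(-5, Rational(-1, 9)), B), -7) = Add(Mul(Rational(5, 9), B), -7) = Add(-7, Mul(Rational(5, 9), B)))
Mul(-1, Function('b')(Function('c')(-10, Function('X')(-1, 6)), 399)) = Mul(-1, Add(-7, Mul(Rational(5, 9), 399))) = Mul(-1, Add(-7, Rational(665, 3))) = Mul(-1, Rational(644, 3)) = Rational(-644, 3)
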